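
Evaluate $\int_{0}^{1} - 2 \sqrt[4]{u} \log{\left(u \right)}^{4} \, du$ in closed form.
$- \frac{49152}{3125}$

Start from the elementary integral
$$J(a) = \int_{0}^{1} - 2 u^{a} \, du = - \frac{2}{a + 1}.$$

Differentiating under the integral sign brings down a factor of $\ln u$:
$$\frac{dJ}{da} = \int_{0}^{1} - 2 u^{a} \log{\left(u \right)} \, du = \frac{2}{\left(a + 1\right)^{2}}.$$

Repeating $4$ times in total — each differentiation brings down another $\ln u$ — gives
$$\frac{d^{4}J}{da^{4}} = \int_{0}^{1} - 2 u^{a} \log{\left(u \right)}^{4} \, du = - \frac{48}{\left(a + 1\right)^{5}},$$
and the integrand here is exactly the target integrand, so $I = - \frac{48}{\left(a + 1\right)^{5}}$.

Setting $a = \frac{1}{4}$:
$$I = - \frac{49152}{3125}.$$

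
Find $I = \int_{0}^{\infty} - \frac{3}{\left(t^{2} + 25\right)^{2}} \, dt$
$- \frac{3 \pi}{500}$

Start from the standard arctangent integral
$$J(a) = \int_{0}^{\infty} - \frac{3}{a^{2} + t^{2}} \, dt = - \frac{3 \pi}{2 a}.$$

Differentiating under the integral sign with respect to $a$,
$$\frac{dJ}{da} = \int_{0}^{\infty} \frac{6 a}{\left(a^{2} + t^{2}\right)^{2}} \, dt = \frac{3 \pi}{2 a^{2}},$$
so $\int_{0}^{\infty} - \frac{3}{\left(a^{2} + t^{2}\right)^{2}} \, dt = - \frac{3 \pi}{4 a^{3}}$.

Setting $a = 5$:
$$I = - \frac{3 \pi}{500}.$$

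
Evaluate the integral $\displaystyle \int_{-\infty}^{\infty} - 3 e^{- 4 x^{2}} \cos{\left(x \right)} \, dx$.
$- \frac{3 \sqrt{\pi}}{2 e^{\frac{1}{16}}}$

Let $b$ denote the cosine frequency and define $I(b) = \int_{-\infty}^{\infty} - 3 e^{- 4 x^{2}} \cos{\left(b x \right)} \, dx$.

Differentiating under the integral sign,
$$I'(b) = \int_{-\infty}^{\infty} 3 x e^{- 4 x^{2}} \sin{\left(b x \right)} \, dx.$$

Integrate $\int_{-\infty}^{\infty} x \sin(b x)\, e^{- 4 x^{2}}\, dx$ by parts with $u = \sin(b x)$ and $dv = x\, e^{- 4 x^{2}}\, dx$, giving $v = - \frac{e^{- 4 x^{2}}}{8}$. The boundary term vanishes and
$$\int_{-\infty}^{\infty} x \sin(b x)\, e^{- 4 x^{2}}\, dx = \frac{b}{8} \int_{-\infty}^{\infty} \cos(b x)\, e^{- 4 x^{2}}\, dx,$$
so $I'(b) = - \frac{b}{8}\, I(b)$.

This is a separable first-order ODE; solving with the initial condition $I(0) = \int_{-\infty}^{\infty} - 3 e^{- 4 x^{2}}\,dx = - \frac{3 \sqrt{\pi}}{2}$ gives
$$I(b) = - \frac{3 \sqrt{\pi} e^{- \frac{b^{2}}{16}}}{2}.$$

Setting $b = 1$:
$$I = - \frac{3 \sqrt{\pi}}{2 e^{\frac{1}{16}}}.$$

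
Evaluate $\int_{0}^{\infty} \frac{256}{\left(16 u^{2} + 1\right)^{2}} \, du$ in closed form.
$16 \pi$

Begin with the known result
$$J(a) = \int_{0}^{\infty} \frac{1}{a^{2} + u^{2}} \, du = \frac{\pi}{2 a}.$$

Differentiating under the integral sign with respect to $a$,
$$\frac{dJ}{da} = \int_{0}^{\infty} - \frac{2 a}{\left(a^{2} + u^{2}\right)^{2}} \, du = - \frac{\pi}{2 a^{2}},$$
so $\int_{0}^{\infty} \frac{1}{\left(a^{2} + u^{2}\right)^{2}} \, du = \frac{\pi}{4 a^{3}}$.

Setting $a = \frac{1}{4}$:
$$I = 16 \pi.$$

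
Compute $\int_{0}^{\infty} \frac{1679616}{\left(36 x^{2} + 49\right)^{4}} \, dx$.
$\frac{43740 \pi}{823543}$

Start from the standard arctangent integral
$$J(a) = \int_{0}^{\infty} \frac{1}{a^{2} + x^{2}} \, dx = \frac{\pi}{2 a}.$$

Differentiating under the integral sign with respect to $a$,
$$\frac{dJ}{da} = \int_{0}^{\infty} - \frac{2 a}{\left(a^{2} + x^{2}\right)^{2}} \, dx = - \frac{\pi}{2 a^{2}},$$
so $\int_{0}^{\infty} \frac{1}{\left(a^{2} + x^{2}\right)^{2}} \, dx = \frac{\pi}{4 a^{3}}$.

Repeating — each differentiation of $1/(x^2+a^2)^j$ produces $-2ja/(x^2+a^2)^{j+1}$ — and dividing through by $-2ja$ at each step yields, after $3$ differentiations in total,
$$\int_{0}^{\infty} \frac{1}{\left(a^{2} + x^{2}\right)^{4}} \, dx = \frac{5 \pi}{32 a^{7}}.$$

Setting $a = \frac{7}{6}$:
$$I = \frac{43740 \pi}{823543}.$$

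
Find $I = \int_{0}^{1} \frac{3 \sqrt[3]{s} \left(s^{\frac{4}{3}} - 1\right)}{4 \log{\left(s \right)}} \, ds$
$\frac{3 \log{\left(2 \right)}}{4}$

Replace the exponent $\frac{5}{3}$ by a parameter $a$: let $I(a) = \int_{0}^{1} \frac{3 \left(- \sqrt[3]{s} + s^{a}\right)}{4 \log{\left(s \right)}} \, ds$.

Since $\dfrac{\partial}{\partial a}\,s^{a} = s^{a} \ln s$, the $\ln s$ in the denominator cancels and
$$\frac{dI}{da} = \int_{0}^{1} \frac{3}{4} s^{a} \, ds = \frac{3}{4} \left[\frac{s^{a+1}}{a+1}\right]_0^1 = \frac{3}{4 \left(a + 1\right)}.$$

Integrating with respect to $a$ gives $I(a) = \log{\left(\frac{\sqrt{2} \cdot 3^{\frac{3}{4}} \left(a + 1\right)^{\frac{3}{4}}}{4} \right)} + C$.

At $a = \frac{1}{3}$ the integrand is identically $0$, so $I(\frac{1}{3}) = 0$. The closed form gives $0$, hence $C = 0$.

Setting $a = \frac{5}{3}$:
$$I = \frac{3 \log{\left(2 \right)}}{4}.$$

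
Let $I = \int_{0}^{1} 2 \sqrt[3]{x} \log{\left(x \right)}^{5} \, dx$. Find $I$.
$- \frac{10935}{256}$

Consider the simpler parametrised integral
$$J(a) = \int_{0}^{1} 2 x^{a} \, dx = \frac{2}{a + 1}.$$

Differentiating under the integral sign brings down a factor of $\ln x$:
$$\frac{dJ}{da} = \int_{0}^{1} 2 x^{a} \log{\left(x \right)} \, dx = - \frac{2}{\left(a + 1\right)^{2}}.$$

Repeating $5$ times in total — each differentiation brings down another $\ln x$ — gives
$$\frac{d^{5}J}{da^{5}} = \int_{0}^{1} 2 x^{a} \log{\left(x \right)}^{5} \, dx = - \frac{240}{\left(a + 1\right)^{6}},$$
and the integrand here is exactly the target integrand, so $I = - \frac{240}{\left(a + 1\right)^{6}}$.

Setting $a = \frac{1}{3}$:
$$I = - \frac{10935}{256}.$$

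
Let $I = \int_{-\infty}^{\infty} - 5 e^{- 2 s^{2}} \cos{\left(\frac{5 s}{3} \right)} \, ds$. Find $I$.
$- \frac{5 \sqrt{2} \sqrt{\pi}}{2 e^{\frac{25}{72}}}$

Let $b$ denote the cosine frequency and define $I(b) = \int_{-\infty}^{\infty} - 5 e^{- 2 s^{2}} \cos{\left(b s \right)} \, ds$.

Differentiating under the integral sign,
$$I'(b) = \int_{-\infty}^{\infty} 5 s e^{- 2 s^{2}} \sin{\left(b s \right)} \, ds.$$

Integrate $\int_{-\infty}^{\infty} s \sin(b s)\, e^{- 2 s^{2}}\, ds$ by parts with $u = \sin(b s)$ and $dv = s\, e^{- 2 s^{2}}\, ds$, giving $v = - \frac{e^{- 2 s^{2}}}{4}$. The boundary term vanishes and
$$\int_{-\infty}^{\infty} s \sin(b s)\, e^{- 2 s^{2}}\, ds = \frac{b}{4} \int_{-\infty}^{\infty} \cos(b s)\, e^{- 2 s^{2}}\, ds,$$
so $I'(b) = - \frac{b}{4}\, I(b)$.

This is a separable first-order ODE; solving with the initial condition $I(0) = \int_{-\infty}^{\infty} - 5 e^{- 2 s^{2}}\,ds = - \frac{5 \sqrt{2} \sqrt{\pi}}{2}$ gives
$$I(b) = - \frac{5 \sqrt{2} \sqrt{\pi} e^{- \frac{b^{2}}{8}}}{2}.$$

Setting $b = \frac{5}{3}$:
$$I = - \frac{5 \sqrt{2} \sqrt{\pi}}{2 e^{\frac{25}{72}}}.$$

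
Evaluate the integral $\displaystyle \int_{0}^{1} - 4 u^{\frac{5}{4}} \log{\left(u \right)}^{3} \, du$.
$\frac{2048}{2187}$

Start from the elementary integral
$$J(a) = \int_{0}^{1} - 4 u^{a} \, du = - \frac{4}{a + 1}.$$

Differentiating under the integral sign brings down a factor of $\ln u$:
$$\frac{dJ}{da} = \int_{0}^{1} - 4 u^{a} \log{\left(u \right)} \, du = \frac{4}{\left(a + 1\right)^{2}}.$$

Repeating $3$ times in total — each differentiation brings down another $\ln u$ — gives
$$\frac{d^{3}J}{da^{3}} = \int_{0}^{1} - 4 u^{a} \log{\left(u \right)}^{3} \, du = \frac{24}{\left(a + 1\right)^{4}},$$
and the integrand here is exactly the target integrand, so $I = \frac{24}{\left(a + 1\right)^{4}}$.

Setting $a = \frac{5}{4}$:
$$I = \frac{2048}{2187}.$$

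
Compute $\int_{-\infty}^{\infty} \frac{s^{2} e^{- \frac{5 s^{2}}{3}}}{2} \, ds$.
$\frac{3 \sqrt{15} \sqrt{\pi}}{100}$

Consider the simpler parametrised integral
$$J(a) = \int_{-\infty}^{\infty} \frac{e^{- a s^{2}}}{2} \, ds = \frac{\sqrt{\pi}}{2 \sqrt{a}}.$$

Differentiating under the integral sign brings down a factor of $(-s^2)$:
$$\frac{dJ}{da} = \int_{-\infty}^{\infty} - \frac{s^{2} e^{- a s^{2}}}{2} \, ds = - \frac{\sqrt{\pi}}{4 a^{\frac{3}{2}}}.$$

The integral on the left is $-I$, so $I = \frac{\sqrt{\pi}}{4 a^{\frac{3}{2}}}$.

Setting $a = \frac{5}{3}$:
$$I = \frac{3 \sqrt{15} \sqrt{\pi}}{100}.$$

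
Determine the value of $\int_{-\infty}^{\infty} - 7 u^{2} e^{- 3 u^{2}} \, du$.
$- \frac{7 \sqrt{3} \sqrt{\pi}}{18}$

Start from the elementary integral
$$J(a) = \int_{-\infty}^{\infty} - 7 e^{- a u^{2}} \, du = - \frac{7 \sqrt{\pi}}{\sqrt{a}}.$$

Differentiating under the integral sign brings down a factor of $(-u^2)$:
$$\frac{dJ}{da} = \int_{-\infty}^{\infty} 7 u^{2} e^{- a u^{2}} \, du = \frac{7 \sqrt{\pi}}{2 a^{\frac{3}{2}}}.$$

The integral on the left is $-I$, so $I = - \frac{7 \sqrt{\pi}}{2 a^{\frac{3}{2}}}$.

Setting $a = 3$:
$$I = - \frac{7 \sqrt{3} \sqrt{\pi}}{18}.$$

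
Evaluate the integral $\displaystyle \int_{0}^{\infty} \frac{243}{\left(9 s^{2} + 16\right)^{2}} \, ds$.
$\frac{81 \pi}{256}$

Start from the standard arctangent integral
$$J(a) = \int_{0}^{\infty} \frac{3}{a^{2} + s^{2}} \, ds = \frac{3 \pi}{2 a}.$$

Differentiating under the integral sign with respect to $a$,
$$\frac{dJ}{da} = \int_{0}^{\infty} - \frac{6 a}{\left(a^{2} + s^{2}\right)^{2}} \, ds = - \frac{3 \pi}{2 a^{2}},$$
so $\int_{0}^{\infty} \frac{3}{\left(a^{2} + s^{2}\right)^{2}} \, ds = \frac{3 \pi}{4 a^{3}}$.

Setting $a = \frac{4}{3}$:
$$I = \frac{81 \pi}{256}.$$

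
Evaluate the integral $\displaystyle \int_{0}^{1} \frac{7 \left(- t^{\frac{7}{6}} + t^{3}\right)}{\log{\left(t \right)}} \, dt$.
$- \log{\left(\frac{62748517}{4586471424} \right)}$

Consider the one-parameter family: let $I(a) = \int_{0}^{1} \frac{7 \left(t^{3} - t^{a}\right)}{\log{\left(t \right)}} \, dt$.

Since $\dfrac{\partial}{\partial a}\,t^{a} = t^{a} \ln t$, the $\ln t$ in the denominator cancels and
$$\frac{dI}{da} = \int_{0}^{1} -7 t^{a} \, dt = -7 \left[\frac{t^{a+1}}{a+1}\right]_0^1 = - \frac{7}{a + 1}.$$

Integrating with respect to $a$ gives $I(a) = - \log{\left(\frac{\left(a + 1\right)^{7}}{16384} \right)} + C$.

At $a = 3$ the integrand is identically $0$, so $I(3) = 0$. The closed form gives $0$, hence $C = 0$.

Setting $a = \frac{7}{6}$:
$$I = - \log{\left(\frac{62748517}{4586471424} \right)}.$$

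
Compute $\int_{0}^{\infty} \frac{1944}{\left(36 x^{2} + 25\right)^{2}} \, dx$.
$\frac{81 \pi}{125}$

Recall the elementary integral
$$J(a) = \int_{0}^{\infty} \frac{3}{2 \left(a^{2} + x^{2}\right)} \, dx = \frac{3 \pi}{4 a}.$$

Differentiating under the integral sign with respect to $a$,
$$\frac{dJ}{da} = \int_{0}^{\infty} - \frac{3 a}{\left(a^{2} + x^{2}\right)^{2}} \, dx = - \frac{3 \pi}{4 a^{2}},$$
so $\int_{0}^{\infty} \frac{3}{2 \left(a^{2} + x^{2}\right)^{2}} \, dx = \frac{3 \pi}{8 a^{3}}$.

Setting $a = \frac{5}{6}$:
$$I = \frac{81 \pi}{125}.$$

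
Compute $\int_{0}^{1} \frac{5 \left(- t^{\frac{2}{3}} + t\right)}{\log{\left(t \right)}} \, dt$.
$\log{\left(\frac{7776}{3125} \right)}$

Consider the one-parameter family: let $I(a) = \int_{0}^{1} \frac{5 \left(t - t^{a}\right)}{\log{\left(t \right)}} \, dt$.

Since $\dfrac{\partial}{\partial a}\,t^{a} = t^{a} \ln t$, the $\ln t$ in the denominator cancels and
$$\frac{dI}{da} = \int_{0}^{1} -5 t^{a} \, dt = -5 \left[\frac{t^{a+1}}{a+1}\right]_0^1 = - \frac{5}{a + 1}.$$

Integrating with respect to $a$ gives $I(a) = \log{\left(\frac{32}{\left(a + 1\right)^{5}} \right)} + C$.

At $a = 1$ the integrand is identically $0$, so $I(1) = 0$. The closed form gives $0$, hence $C = 0$.

Setting $a = \frac{2}{3}$:
$$I = \log{\left(\frac{7776}{3125} \right)}.$$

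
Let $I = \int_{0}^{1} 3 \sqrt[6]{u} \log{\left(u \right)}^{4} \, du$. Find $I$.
$\frac{559872}{16807}$

Consider the simpler parametrised integral
$$J(a) = \int_{0}^{1} 3 u^{a} \, du = \frac{3}{a + 1}.$$

Differentiating under the integral sign brings down a factor of $\ln u$:
$$\frac{dJ}{da} = \int_{0}^{1} 3 u^{a} \log{\left(u \right)} \, du = - \frac{3}{\left(a + 1\right)^{2}}.$$

Repeating $4$ times in total — each differentiation brings down another $\ln u$ — gives
$$\frac{d^{4}J}{da^{4}} = \int_{0}^{1} 3 u^{a} \log{\left(u \right)}^{4} \, du = \frac{72}{\left(a + 1\right)^{5}},$$
and the integrand here is exactly the target integrand, so $I = \frac{72}{\left(a + 1\right)^{5}}$.

Setting $a = \frac{1}{6}$:
$$I = \frac{559872}{16807}.$$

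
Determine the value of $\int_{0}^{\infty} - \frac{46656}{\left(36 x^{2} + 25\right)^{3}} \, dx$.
$- \frac{1458 \pi}{3125}$

Start from the standard arctangent integral
$$J(a) = \int_{0}^{\infty} - \frac{1}{a^{2} + x^{2}} \, dx = - \frac{\pi}{2 a}.$$

Differentiating under the integral sign with respect to $a$,
$$\frac{dJ}{da} = \int_{0}^{\infty} \frac{2 a}{\left(a^{2} + x^{2}\right)^{2}} \, dx = \frac{\pi}{2 a^{2}},$$
so $\int_{0}^{\infty} - \frac{1}{\left(a^{2} + x^{2}\right)^{2}} \, dx = - \frac{\pi}{4 a^{3}}$.

Repeating — each differentiation of $1/(x^2+a^2)^j$ produces $-2ja/(x^2+a^2)^{j+1}$ — and dividing through by $-2ja$ at each step yields, after $2$ differentiations in total,
$$\int_{0}^{\infty} - \frac{1}{\left(a^{2} + x^{2}\right)^{3}} \, dx = - \frac{3 \pi}{16 a^{5}}.$$

Setting $a = \frac{5}{6}$:
$$I = - \frac{1458 \pi}{3125}.$$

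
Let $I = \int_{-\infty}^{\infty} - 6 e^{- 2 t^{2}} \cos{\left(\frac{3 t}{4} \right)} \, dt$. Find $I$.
$- \frac{3 \sqrt{2} \sqrt{\pi}}{e^{\frac{9}{128}}}$

Treat the cosine frequency as a parameter and define $I(b) = \int_{-\infty}^{\infty} - 6 e^{- 2 t^{2}} \cos{\left(b t \right)} \, dt$.

Differentiating under the integral sign,
$$I'(b) = \int_{-\infty}^{\infty} 6 t e^{- 2 t^{2}} \sin{\left(b t \right)} \, dt.$$

Integrate $\int_{-\infty}^{\infty} t \sin(b t)\, e^{- 2 t^{2}}\, dt$ by parts with $u = \sin(b t)$ and $dv = t\, e^{- 2 t^{2}}\, dt$, giving $v = - \frac{e^{- 2 t^{2}}}{4}$. The boundary term vanishes and
$$\int_{-\infty}^{\infty} t \sin(b t)\, e^{- 2 t^{2}}\, dt = \frac{b}{4} \int_{-\infty}^{\infty} \cos(b t)\, e^{- 2 t^{2}}\, dt,$$
so $I'(b) = - \frac{b}{4}\, I(b)$.

This is a separable first-order ODE; solving with the initial condition $I(0) = \int_{-\infty}^{\infty} - 6 e^{- 2 t^{2}}\,dt = - 3 \sqrt{2} \sqrt{\pi}$ gives
$$I(b) = - 3 \sqrt{2} \sqrt{\pi} e^{- \frac{b^{2}}{8}}.$$

Setting $b = \frac{3}{4}$:
$$I = - \frac{3 \sqrt{2} \sqrt{\pi}}{e^{\frac{9}{128}}}.$$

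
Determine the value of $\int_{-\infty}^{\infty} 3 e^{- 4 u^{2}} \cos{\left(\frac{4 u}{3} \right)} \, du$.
$\frac{3 \sqrt{\pi}}{2 e^{\frac{1}{9}}}$

Define $I(b) = \int_{-\infty}^{\infty} 3 e^{- 4 u^{2}} \cos{\left(b u \right)} \, du$.

Differentiating under the integral sign,
$$I'(b) = \int_{-\infty}^{\infty} - 3 u e^{- 4 u^{2}} \sin{\left(b u \right)} \, du.$$

Integrate $\int_{-\infty}^{\infty} u \sin(b u)\, e^{- 4 u^{2}}\, du$ by parts with $w = \sin(b u)$ and $dv = u\, e^{- 4 u^{2}}\, du$, giving $v = - \frac{e^{- 4 u^{2}}}{8}$. The boundary term vanishes and
$$\int_{-\infty}^{\infty} u \sin(b u)\, e^{- 4 u^{2}}\, du = \frac{b}{8} \int_{-\infty}^{\infty} \cos(b u)\, e^{- 4 u^{2}}\, du,$$
so $I'(b) = - \frac{b}{8}\, I(b)$.

This is a separable first-order ODE; solving with the initial condition $I(0) = \int_{-\infty}^{\infty} 3 e^{- 4 u^{2}}\,du = \frac{3 \sqrt{\pi}}{2}$ gives
$$I(b) = \frac{3 \sqrt{\pi} e^{- \frac{b^{2}}{16}}}{2}.$$

Setting $b = \frac{4}{3}$:
$$I = \frac{3 \sqrt{\pi}}{2 e^{\frac{1}{9}}}.$$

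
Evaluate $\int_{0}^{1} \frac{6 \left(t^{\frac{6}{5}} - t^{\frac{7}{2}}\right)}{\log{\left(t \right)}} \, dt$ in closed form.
$- \log{\left(\frac{8303765625}{113379904} \right)}$

Introduce a parameter $a$ in the exponent: let $I(a) = \int_{0}^{1} \frac{6 \left(t^{\frac{6}{5}} - t^{a}\right)}{\log{\left(t \right)}} \, dt$.

Since $\dfrac{\partial}{\partial a}\,t^{a} = t^{a} \ln t$, the $\ln t$ in the denominator cancels and
$$\frac{dI}{da} = \int_{0}^{1} -6 t^{a} \, dt = -6 \left[\frac{t^{a+1}}{a+1}\right]_0^1 = - \frac{6}{a + 1}.$$

Integrating with respect to $a$ gives $I(a) = - \log{\left(\frac{15625 \left(a + 1\right)^{6}}{1771561} \right)} + C$.

At $a = \frac{6}{5}$ the integrand is identically $0$, so $I(\frac{6}{5}) = 0$. The closed form gives $0$, hence $C = 0$.

Setting $a = \frac{7}{2}$:
$$I = - \log{\left(\frac{8303765625}{113379904} \right)}.$$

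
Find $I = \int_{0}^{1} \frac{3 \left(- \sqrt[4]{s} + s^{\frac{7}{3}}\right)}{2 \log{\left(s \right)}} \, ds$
$- \log{\left(\frac{3 \sqrt{6}}{32} \right)}$

Introduce a parameter $a$ in the exponent: let $I(a) = \int_{0}^{1} \frac{3 \left(s^{\frac{7}{3}} - s^{a}\right)}{2 \log{\left(s \right)}} \, ds$.

Since $\dfrac{\partial}{\partial a}\,s^{a} = s^{a} \ln s$, the $\ln s$ in the denominator cancels and
$$\frac{dI}{da} = \int_{0}^{1} - \frac{3}{2} s^{a} \, ds = - \frac{3}{2} \left[\frac{s^{a+1}}{a+1}\right]_0^1 = - \frac{3}{2 a + 2}.$$

Integrating with respect to $a$ gives $I(a) = - \log{\left(\frac{3 \sqrt{30} \left(a + 1\right)^{\frac{3}{2}}}{100} \right)} + C$.

At $a = \frac{7}{3}$ the integrand is identically $0$, so $I(\frac{7}{3}) = 0$. The closed form gives $0$, hence $C = 0$.

Setting $a = \frac{1}{4}$:
$$I = - \log{\left(\frac{3 \sqrt{6}}{32} \right)}.$$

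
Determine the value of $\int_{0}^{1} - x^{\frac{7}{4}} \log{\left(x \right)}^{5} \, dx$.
$\frac{491520}{1771561}$

Start from the elementary integral
$$J(a) = \int_{0}^{1} - x^{a} \, dx = - \frac{1}{a + 1}.$$

Differentiating under the integral sign brings down a factor of $\ln x$:
$$\frac{dJ}{da} = \int_{0}^{1} - x^{a} \log{\left(x \right)} \, dx = \frac{1}{\left(a + 1\right)^{2}}.$$

Repeating $5$ times in total — each differentiation brings down another $\ln x$ — gives
$$\frac{d^{5}J}{da^{5}} = \int_{0}^{1} - x^{a} \log{\left(x \right)}^{5} \, dx = \frac{120}{\left(a + 1\right)^{6}},$$
and the integrand here is exactly the target integrand, so $I = \frac{120}{\left(a + 1\right)^{6}}$.

Setting $a = \frac{7}{4}$:
$$I = \frac{491520}{1771561}.$$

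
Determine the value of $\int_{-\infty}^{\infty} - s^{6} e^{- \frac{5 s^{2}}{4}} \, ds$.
$- \frac{48 \sqrt{5} \sqrt{\pi}}{125}$

Begin with the known integral
$$J(a) = \int_{-\infty}^{\infty} - e^{- a s^{2}} \, ds = - \frac{\sqrt{\pi}}{\sqrt{a}}.$$

Differentiating under the integral sign brings down a factor of $(-s^2)$:
$$\frac{dJ}{da} = \int_{-\infty}^{\infty} s^{2} e^{- a s^{2}} \, ds = \frac{\sqrt{\pi}}{2 a^{\frac{3}{2}}}.$$

Repeating $3$ times in total — each differentiation brings down another $(-s^2)$ — gives
$$\frac{d^{3}J}{da^{3}} = \int_{-\infty}^{\infty} s^{6} e^{- a s^{2}} \, ds = \frac{15 \sqrt{\pi}}{8 a^{\frac{7}{2}}},$$
and the integrand here is $(-1)^{3}$ times the target integrand, so $I = (-1)^{3}\,\frac{d^{3}J}{da^{3}} = - \frac{15 \sqrt{\pi}}{8 a^{\frac{7}{2}}}$.

Setting $a = \frac{5}{4}$:
$$I = - \frac{48 \sqrt{5} \sqrt{\pi}}{125}.$$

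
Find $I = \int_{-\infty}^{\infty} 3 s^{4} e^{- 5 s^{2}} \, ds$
$\frac{9 \sqrt{5} \sqrt{\pi}}{500}$

Consider the simpler parametrised integral
$$J(a) = \int_{-\infty}^{\infty} 3 e^{- a s^{2}} \, ds = \frac{3 \sqrt{\pi}}{\sqrt{a}}.$$

Differentiating under the integral sign brings down a factor of $(-s^2)$:
$$\frac{dJ}{da} = \int_{-\infty}^{\infty} - 3 s^{2} e^{- a s^{2}} \, ds = - \frac{3 \sqrt{\pi}}{2 a^{\frac{3}{2}}}.$$

Repeating twice in total — each differentiation brings down another $(-s^2)$ — gives
$$\frac{d^{2}J}{da^{2}} = \int_{-\infty}^{\infty} 3 s^{4} e^{- a s^{2}} \, ds = \frac{9 \sqrt{\pi}}{4 a^{\frac{5}{2}}},$$
and the integrand here is exactly the target integrand, so $I = \frac{9 \sqrt{\pi}}{4 a^{\frac{5}{2}}}$.

Setting $a = 5$:
$$I = \frac{9 \sqrt{5} \sqrt{\pi}}{500}.$$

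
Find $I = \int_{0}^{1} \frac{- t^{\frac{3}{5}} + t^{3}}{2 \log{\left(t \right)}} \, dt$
$- \frac{\log{\left(2 \right)}}{2} + \frac{\log{\left(5 \right)}}{2}$

Consider the one-parameter family: let $I(a) = \int_{0}^{1} \frac{t^{3} - t^{a}}{2 \log{\left(t \right)}} \, dt$.

Since $\dfrac{\partial}{\partial a}\,t^{a} = t^{a} \ln t$, the $\ln t$ in the denominator cancels and
$$\frac{dI}{da} = \int_{0}^{1} - \frac{1}{2} t^{a} \, dt = - \frac{1}{2} \left[\frac{t^{a+1}}{a+1}\right]_0^1 = - \frac{1}{2 a + 2}.$$

Integrating with respect to $a$ gives $I(a) = - \frac{\log{\left(a + 1 \right)}}{2} + \log{\left(2 \right)} + C$.

At $a = 3$ the integrand is identically $0$, so $I(3) = 0$. The closed form gives $0$, hence $C = 0$.

Setting $a = \frac{3}{5}$:
$$I = - \frac{\log{\left(2 \right)}}{2} + \frac{\log{\left(5 \right)}}{2}.$$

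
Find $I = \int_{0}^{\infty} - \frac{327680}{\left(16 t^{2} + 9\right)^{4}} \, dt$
$- \frac{12800 \pi}{2187}$

Start from the standard arctangent integral
$$J(a) = \int_{0}^{\infty} - \frac{5}{a^{2} + t^{2}} \, dt = - \frac{5 \pi}{2 a}.$$

Differentiating under the integral sign with respect to $a$,
$$\frac{dJ}{da} = \int_{0}^{\infty} \frac{10 a}{\left(a^{2} + t^{2}\right)^{2}} \, dt = \frac{5 \pi}{2 a^{2}},$$
so $\int_{0}^{\infty} - \frac{5}{\left(a^{2} + t^{2}\right)^{2}} \, dt = - \frac{5 \pi}{4 a^{3}}$.

Repeating — each differentiation of $1/(t^2+a^2)^j$ produces $-2ja/(t^2+a^2)^{j+1}$ — and dividing through by $-2ja$ at each step yields, after $3$ differentiations in total,
$$\int_{0}^{\infty} - \frac{5}{\left(a^{2} + t^{2}\right)^{4}} \, dt = - \frac{25 \pi}{32 a^{7}}.$$

Setting $a = \frac{3}{4}$:
$$I = - \frac{12800 \pi}{2187}.$$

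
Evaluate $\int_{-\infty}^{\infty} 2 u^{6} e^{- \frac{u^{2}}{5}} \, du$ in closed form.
$\frac{1875 \sqrt{5} \sqrt{\pi}}{4}$

Start from the elementary integral
$$J(a) = \int_{-\infty}^{\infty} 2 e^{- a u^{2}} \, du = \frac{2 \sqrt{\pi}}{\sqrt{a}}.$$

Differentiating under the integral sign brings down a factor of $(-u^2)$:
$$\frac{dJ}{da} = \int_{-\infty}^{\infty} - 2 u^{2} e^{- a u^{2}} \, du = - \frac{\sqrt{\pi}}{a^{\frac{3}{2}}}.$$

Repeating $3$ times in total — each differentiation brings down another $(-u^2)$ — gives
$$\frac{d^{3}J}{da^{3}} = \int_{-\infty}^{\infty} - 2 u^{6} e^{- a u^{2}} \, du = - \frac{15 \sqrt{\pi}}{4 a^{\frac{7}{2}}},$$
and the integrand here is $(-1)^{3}$ times the target integrand, so $I = (-1)^{3}\,\frac{d^{3}J}{da^{3}} = \frac{15 \sqrt{\pi}}{4 a^{\frac{7}{2}}}$.

Setting $a = \frac{1}{5}$:
$$I = \frac{1875 \sqrt{5} \sqrt{\pi}}{4}.$$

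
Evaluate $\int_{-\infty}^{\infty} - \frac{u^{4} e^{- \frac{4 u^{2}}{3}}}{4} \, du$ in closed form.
$- \frac{27 \sqrt{3} \sqrt{\pi}}{512}$

Start from the elementary integral
$$J(a) = \int_{-\infty}^{\infty} - \frac{e^{- a u^{2}}}{4} \, du = - \frac{\sqrt{\pi}}{4 \sqrt{a}}.$$

Differentiating under the integral sign brings down a factor of $(-u^2)$:
$$\frac{dJ}{da} = \int_{-\infty}^{\infty} \frac{u^{2} e^{- a u^{2}}}{4} \, du = \frac{\sqrt{\pi}}{8 a^{\frac{3}{2}}}.$$

Repeating twice in total — each differentiation brings down another $(-u^2)$ — gives
$$\frac{d^{2}J}{da^{2}} = \int_{-\infty}^{\infty} - \frac{u^{4} e^{- a u^{2}}}{4} \, du = - \frac{3 \sqrt{\pi}}{16 a^{\frac{5}{2}}},$$
and the integrand here is exactly the target integrand, so $I = - \frac{3 \sqrt{\pi}}{16 a^{\frac{5}{2}}}$.

Setting $a = \frac{4}{3}$:
$$I = - \frac{27 \sqrt{3} \sqrt{\pi}}{512}.$$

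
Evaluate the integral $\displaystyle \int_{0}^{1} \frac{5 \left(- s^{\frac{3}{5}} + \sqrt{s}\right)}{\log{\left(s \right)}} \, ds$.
$- \log{\left(\frac{1048576}{759375} \right)}$

Consider the one-parameter family: let $I(a) = \int_{0}^{1} \frac{5 \left(\sqrt{s} - s^{a}\right)}{\log{\left(s \right)}} \, ds$.

Since $\dfrac{\partial}{\partial a}\,s^{a} = s^{a} \ln s$, the $\ln s$ in the denominator cancels and
$$\frac{dI}{da} = \int_{0}^{1} -5 s^{a} \, ds = -5 \left[\frac{s^{a+1}}{a+1}\right]_0^1 = - \frac{5}{a + 1}.$$

Integrating with respect to $a$ gives $I(a) = - \log{\left(\frac{32 \left(a + 1\right)^{5}}{243} \right)} + C$.

At $a = \frac{1}{2}$ the integrand is identically $0$, so $I(\frac{1}{2}) = 0$. The closed form gives $0$, hence $C = 0$.

Setting $a = \frac{3}{5}$:
$$I = - \log{\left(\frac{1048576}{759375} \right)}.$$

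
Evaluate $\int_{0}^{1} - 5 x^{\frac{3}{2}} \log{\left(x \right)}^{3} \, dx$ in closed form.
$\frac{96}{125}$

Consider the simpler parametrised integral
$$J(a) = \int_{0}^{1} - 5 x^{a} \, dx = - \frac{5}{a + 1}.$$

Differentiating under the integral sign brings down a factor of $\ln x$:
$$\frac{dJ}{da} = \int_{0}^{1} - 5 x^{a} \log{\left(x \right)} \, dx = \frac{5}{\left(a + 1\right)^{2}}.$$

Repeating $3$ times in total — each differentiation brings down another $\ln x$ — gives
$$\frac{d^{3}J}{da^{3}} = \int_{0}^{1} - 5 x^{a} \log{\left(x \right)}^{3} \, dx = \frac{30}{\left(a + 1\right)^{4}},$$
and the integrand here is exactly the target integrand, so $I = \frac{30}{\left(a + 1\right)^{4}}$.

Setting $a = \frac{3}{2}$:
$$I = \frac{96}{125}.$$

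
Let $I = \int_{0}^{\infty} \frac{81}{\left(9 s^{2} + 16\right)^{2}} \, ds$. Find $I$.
$\frac{27 \pi}{256}$

Recall the elementary integral
$$J(a) = \int_{0}^{\infty} \frac{1}{a^{2} + s^{2}} \, ds = \frac{\pi}{2 a}.$$

Differentiating under the integral sign with respect to $a$,
$$\frac{dJ}{da} = \int_{0}^{\infty} - \frac{2 a}{\left(a^{2} + s^{2}\right)^{2}} \, ds = - \frac{\pi}{2 a^{2}},$$
so $\int_{0}^{\infty} \frac{1}{\left(a^{2} + s^{2}\right)^{2}} \, ds = \frac{\pi}{4 a^{3}}$.

Setting $a = \frac{4}{3}$:
$$I = \frac{27 \pi}{256}.$$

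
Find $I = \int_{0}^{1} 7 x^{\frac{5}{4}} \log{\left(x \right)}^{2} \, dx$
$\frac{896}{729}$

Consider the simpler parametrised integral
$$J(a) = \int_{0}^{1} 7 x^{a} \, dx = \frac{7}{a + 1}.$$

Differentiating under the integral sign brings down a factor of $\ln x$:
$$\frac{dJ}{da} = \int_{0}^{1} 7 x^{a} \log{\left(x \right)} \, dx = - \frac{7}{\left(a + 1\right)^{2}}.$$

Repeating twice in total — each differentiation brings down another $\ln x$ — gives
$$\frac{d^{2}J}{da^{2}} = \int_{0}^{1} 7 x^{a} \log{\left(x \right)}^{2} \, dx = \frac{14}{\left(a + 1\right)^{3}},$$
and the integrand here is exactly the target integrand, so $I = \frac{14}{\left(a + 1\right)^{3}}$.

Setting $a = \frac{5}{4}$:
$$I = \frac{896}{729}.$$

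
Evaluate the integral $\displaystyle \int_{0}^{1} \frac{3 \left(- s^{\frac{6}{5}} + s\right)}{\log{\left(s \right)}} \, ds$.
$\log{\left(\frac{1000}{1331} \right)}$

Introduce a parameter $a$ in the exponent: let $I(a) = \int_{0}^{1} \frac{3 \left(- s^{\frac{6}{5}} + s^{a}\right)}{\log{\left(s \right)}} \, ds$.

Since $\dfrac{\partial}{\partial a}\,s^{a} = s^{a} \ln s$, the $\ln s$ in the denominator cancels and
$$\frac{dI}{da} = \int_{0}^{1} 3 s^{a} \, ds = 3 \left[\frac{s^{a+1}}{a+1}\right]_0^1 = \frac{3}{a + 1}.$$

Integrating with respect to $a$ gives $I(a) = \log{\left(\frac{125 \left(a + 1\right)^{3}}{1331} \right)} + C$.

At $a = \frac{6}{5}$ the integrand is identically $0$, so $I(\frac{6}{5}) = 0$. The closed form gives $0$, hence $C = 0$.

Setting $a = 1$:
$$I = \log{\left(\frac{1000}{1331} \right)}.$$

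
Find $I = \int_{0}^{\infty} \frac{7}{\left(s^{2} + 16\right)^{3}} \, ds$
$\frac{21 \pi}{16384}$

Recall the elementary integral
$$J(a) = \int_{0}^{\infty} \frac{7}{a^{2} + s^{2}} \, ds = \frac{7 \pi}{2 a}.$$

Differentiating under the integral sign with respect to $a$,
$$\frac{dJ}{da} = \int_{0}^{\infty} - \frac{14 a}{\left(a^{2} + s^{2}\right)^{2}} \, ds = - \frac{7 \pi}{2 a^{2}},$$
so $\int_{0}^{\infty} \frac{7}{\left(a^{2} + s^{2}\right)^{2}} \, ds = \frac{7 \pi}{4 a^{3}}$.

Repeating — each differentiation of $1/(s^2+a^2)^j$ produces $-2ja/(s^2+a^2)^{j+1}$ — and dividing through by $-2ja$ at each step yields, after $2$ differentiations in total,
$$\int_{0}^{\infty} \frac{7}{\left(a^{2} + s^{2}\right)^{3}} \, ds = \frac{21 \pi}{16 a^{5}}.$$

Setting $a = 4$:
$$I = \frac{21 \pi}{16384}.$$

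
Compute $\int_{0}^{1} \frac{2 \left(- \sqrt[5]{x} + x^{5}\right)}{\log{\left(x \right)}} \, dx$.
$\log{\left(25 \right)}$

Introduce a parameter $a$ in the exponent: let $I(a) = \int_{0}^{1} \frac{2 \left(- \sqrt[5]{x} + x^{a}\right)}{\log{\left(x \right)}} \, dx$.

Since $\dfrac{\partial}{\partial a}\,x^{a} = x^{a} \ln x$, the $\ln x$ in the denominator cancels and
$$\frac{dI}{da} = \int_{0}^{1} 2 x^{a} \, dx = 2 \left[\frac{x^{a+1}}{a+1}\right]_0^1 = \frac{2}{a + 1}.$$

Integrating with respect to $a$ gives $I(a) = \log{\left(\frac{25 \left(a + 1\right)^{2}}{36} \right)} + C$.

At $a = \frac{1}{5}$ the integrand is identically $0$, so $I(\frac{1}{5}) = 0$. The closed form gives $0$, hence $C = 0$.

Setting $a = 5$:
$$I = \log{\left(25 \right)}.$$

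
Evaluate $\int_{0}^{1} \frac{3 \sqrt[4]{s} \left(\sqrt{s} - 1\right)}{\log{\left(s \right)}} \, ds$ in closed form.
$- \log{\left(\frac{125}{343} \right)}$

Replace the exponent $\frac{1}{4}$ by a parameter $a$: let $I(a) = \int_{0}^{1} \frac{3 \left(s^{\frac{3}{4}} - s^{a}\right)}{\log{\left(s \right)}} \, ds$.

Since $\dfrac{\partial}{\partial a}\,s^{a} = s^{a} \ln s$, the $\ln s$ in the denominator cancels and
$$\frac{dI}{da} = \int_{0}^{1} -3 s^{a} \, ds = -3 \left[\frac{s^{a+1}}{a+1}\right]_0^1 = - \frac{3}{a + 1}.$$

Integrating with respect to $a$ gives $I(a) = - \log{\left(\frac{64 \left(a + 1\right)^{3}}{343} \right)} + C$.

At $a = \frac{3}{4}$ the integrand is identically $0$, so $I(\frac{3}{4}) = 0$. The closed form gives $0$, hence $C = 0$.

Setting $a = \frac{1}{4}$:
$$I = - \log{\left(\frac{125}{343} \right)}.$$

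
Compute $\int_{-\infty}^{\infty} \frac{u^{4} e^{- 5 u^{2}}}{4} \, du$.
$\frac{3 \sqrt{5} \sqrt{\pi}}{2000}$

Begin with the known integral
$$J(a) = \int_{-\infty}^{\infty} \frac{e^{- a u^{2}}}{4} \, du = \frac{\sqrt{\pi}}{4 \sqrt{a}}.$$

Differentiating under the integral sign brings down a factor of $(-u^2)$:
$$\frac{dJ}{da} = \int_{-\infty}^{\infty} - \frac{u^{2} e^{- a u^{2}}}{4} \, du = - \frac{\sqrt{\pi}}{8 a^{\frac{3}{2}}}.$$

Repeating twice in total — each differentiation brings down another $(-u^2)$ — gives
$$\frac{d^{2}J}{da^{2}} = \int_{-\infty}^{\infty} \frac{u^{4} e^{- a u^{2}}}{4} \, du = \frac{3 \sqrt{\pi}}{16 a^{\frac{5}{2}}},$$
and the integrand here is exactly the target integrand, so $I = \frac{3 \sqrt{\pi}}{16 a^{\frac{5}{2}}}$.

Setting $a = 5$:
$$I = \frac{3 \sqrt{5} \sqrt{\pi}}{2000}.$$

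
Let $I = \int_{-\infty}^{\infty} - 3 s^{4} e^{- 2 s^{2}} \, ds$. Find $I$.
$- \frac{9 \sqrt{2} \sqrt{\pi}}{32}$

Start from the elementary integral
$$J(a) = \int_{-\infty}^{\infty} - 3 e^{- a s^{2}} \, ds = - \frac{3 \sqrt{\pi}}{\sqrt{a}}.$$

Differentiating under the integral sign brings down a factor of $(-s^2)$:
$$\frac{dJ}{da} = \int_{-\infty}^{\infty} 3 s^{2} e^{- a s^{2}} \, ds = \frac{3 \sqrt{\pi}}{2 a^{\frac{3}{2}}}.$$

Repeating twice in total — each differentiation brings down another $(-s^2)$ — gives
$$\frac{d^{2}J}{da^{2}} = \int_{-\infty}^{\infty} - 3 s^{4} e^{- a s^{2}} \, ds = - \frac{9 \sqrt{\pi}}{4 a^{\frac{5}{2}}},$$
and the integrand here is exactly the target integrand, so $I = - \frac{9 \sqrt{\pi}}{4 a^{\frac{5}{2}}}$.

Setting $a = 2$:
$$I = - \frac{9 \sqrt{2} \sqrt{\pi}}{32}.$$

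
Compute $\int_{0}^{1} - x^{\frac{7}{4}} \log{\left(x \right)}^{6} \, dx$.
$- \frac{11796480}{19487171}$

Begin with the known integral
$$J(a) = \int_{0}^{1} - x^{a} \, dx = - \frac{1}{a + 1}.$$

Differentiating under the integral sign brings down a factor of $\ln x$:
$$\frac{dJ}{da} = \int_{0}^{1} - x^{a} \log{\left(x \right)} \, dx = \frac{1}{\left(a + 1\right)^{2}}.$$

Repeating $6$ times in total — each differentiation brings down another $\ln x$ — gives
$$\frac{d^{6}J}{da^{6}} = \int_{0}^{1} - x^{a} \log{\left(x \right)}^{6} \, dx = - \frac{720}{\left(a + 1\right)^{7}},$$
and the integrand here is exactly the target integrand, so $I = - \frac{720}{\left(a + 1\right)^{7}}$.

Setting $a = \frac{7}{4}$:
$$I = - \frac{11796480}{19487171}.$$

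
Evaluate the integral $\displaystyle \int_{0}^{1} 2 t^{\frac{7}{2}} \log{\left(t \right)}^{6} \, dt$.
$\frac{20480}{531441}$

Consider the simpler parametrised integral
$$J(a) = \int_{0}^{1} 2 t^{a} \, dt = \frac{2}{a + 1}.$$

Differentiating under the integral sign brings down a factor of $\ln t$:
$$\frac{dJ}{da} = \int_{0}^{1} 2 t^{a} \log{\left(t \right)} \, dt = - \frac{2}{\left(a + 1\right)^{2}}.$$

Repeating $6$ times in total — each differentiation brings down another $\ln t$ — gives
$$\frac{d^{6}J}{da^{6}} = \int_{0}^{1} 2 t^{a} \log{\left(t \right)}^{6} \, dt = \frac{1440}{\left(a + 1\right)^{7}},$$
and the integrand here is exactly the target integrand, so $I = \frac{1440}{\left(a + 1\right)^{7}}$.

Setting $a = \frac{7}{2}$:
$$I = \frac{20480}{531441}.$$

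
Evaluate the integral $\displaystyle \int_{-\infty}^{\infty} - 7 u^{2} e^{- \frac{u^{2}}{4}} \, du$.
$- 28 \sqrt{\pi}$

Consider the simpler parametrised integral
$$J(a) = \int_{-\infty}^{\infty} - 7 e^{- a u^{2}} \, du = - \frac{7 \sqrt{\pi}}{\sqrt{a}}.$$

Differentiating under the integral sign brings down a factor of $(-u^2)$:
$$\frac{dJ}{da} = \int_{-\infty}^{\infty} 7 u^{2} e^{- a u^{2}} \, du = \frac{7 \sqrt{\pi}}{2 a^{\frac{3}{2}}}.$$

The integral on the left is $-I$, so $I = - \frac{7 \sqrt{\pi}}{2 a^{\frac{3}{2}}}$.

Setting $a = \frac{1}{4}$:
$$I = - 28 \sqrt{\pi}.$$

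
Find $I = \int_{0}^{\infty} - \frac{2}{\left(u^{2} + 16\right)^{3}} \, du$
$- \frac{3 \pi}{8192}$

Start from the standard arctangent integral
$$J(a) = \int_{0}^{\infty} - \frac{2}{a^{2} + u^{2}} \, du = - \frac{\pi}{a}.$$

Differentiating under the integral sign with respect to $a$,
$$\frac{dJ}{da} = \int_{0}^{\infty} \frac{4 a}{\left(a^{2} + u^{2}\right)^{2}} \, du = \frac{\pi}{a^{2}},$$
so $\int_{0}^{\infty} - \frac{2}{\left(a^{2} + u^{2}\right)^{2}} \, du = - \frac{\pi}{2 a^{3}}$.

Repeating — each differentiation of $1/(u^2+a^2)^j$ produces $-2ja/(u^2+a^2)^{j+1}$ — and dividing through by $-2ja$ at each step yields, after $2$ differentiations in total,
$$\int_{0}^{\infty} - \frac{2}{\left(a^{2} + u^{2}\right)^{3}} \, du = - \frac{3 \pi}{8 a^{5}}.$$

Setting $a = 4$:
$$I = - \frac{3 \pi}{8192}.$$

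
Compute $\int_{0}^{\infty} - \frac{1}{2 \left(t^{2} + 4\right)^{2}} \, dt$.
$- \frac{\pi}{64}$

Start from the standard arctangent integral
$$J(a) = \int_{0}^{\infty} - \frac{1}{2 \left(a^{2} + t^{2}\right)} \, dt = - \frac{\pi}{4 a}.$$

Differentiating under the integral sign with respect to $a$,
$$\frac{dJ}{da} = \int_{0}^{\infty} \frac{a}{\left(a^{2} + t^{2}\right)^{2}} \, dt = \frac{\pi}{4 a^{2}},$$
so $\int_{0}^{\infty} - \frac{1}{2 \left(a^{2} + t^{2}\right)^{2}} \, dt = - \frac{\pi}{8 a^{3}}$.

Setting $a = 2$:
$$I = - \frac{\pi}{64}.$$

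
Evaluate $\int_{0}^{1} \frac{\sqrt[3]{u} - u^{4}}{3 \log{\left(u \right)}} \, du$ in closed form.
$\log{\left(\frac{30^{\frac{2}{3}}}{15} \right)}$

Consider the one-parameter family: let $I(a) = \int_{0}^{1} \frac{\sqrt[3]{u} - u^{a}}{3 \log{\left(u \right)}} \, du$.

Since $\dfrac{\partial}{\partial a}\,u^{a} = u^{a} \ln u$, the $\ln u$ in the denominator cancels and
$$\frac{dI}{da} = \int_{0}^{1} - \frac{1}{3} u^{a} \, du = - \frac{1}{3} \left[\frac{u^{a+1}}{a+1}\right]_0^1 = - \frac{1}{3 a + 3}.$$

Integrating with respect to $a$ gives $I(a) = - \frac{\log{\left(a + 1 \right)}}{3} - \frac{\log{\left(6 \right)}}{3} + \log{\left(2 \right)} + C$.

At $a = \frac{1}{3}$ the integrand is identically $0$, so $I(\frac{1}{3}) = 0$. The closed form gives $0$, hence $C = 0$.

Setting $a = 4$:
$$I = \log{\left(\frac{30^{\frac{2}{3}}}{15} \right)}.$$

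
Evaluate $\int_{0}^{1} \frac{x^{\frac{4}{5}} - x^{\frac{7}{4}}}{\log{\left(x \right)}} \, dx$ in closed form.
$\log{\left(\frac{36}{55} \right)}$

Introduce a parameter $a$ in the exponent: let $I(a) = \int_{0}^{1} \frac{- x^{\frac{7}{4}} + x^{a}}{\log{\left(x \right)}} \, dx$.

Since $\dfrac{\partial}{\partial a}\,x^{a} = x^{a} \ln x$, the $\ln x$ in the denominator cancels and
$$\frac{dI}{da} = \int_{0}^{1} x^{a} \, dx = \left[\frac{x^{a+1}}{a+1}\right]_0^1 = \frac{1}{a + 1}.$$

Integrating with respect to $a$ gives $I(a) = \log{\left(\frac{4 a}{11} + \frac{4}{11} \right)} + C$.

At $a = \frac{7}{4}$ the integrand is identically $0$, so $I(\frac{7}{4}) = 0$. The closed form gives $0$, hence $C = 0$.

Setting $a = \frac{4}{5}$:
$$I = \log{\left(\frac{36}{55} \right)}.$$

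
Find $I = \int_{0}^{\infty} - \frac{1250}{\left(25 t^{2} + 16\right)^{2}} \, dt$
$- \frac{125 \pi}{128}$

Recall the elementary integral
$$J(a) = \int_{0}^{\infty} - \frac{2}{a^{2} + t^{2}} \, dt = - \frac{\pi}{a}.$$

Differentiating under the integral sign with respect to $a$,
$$\frac{dJ}{da} = \int_{0}^{\infty} \frac{4 a}{\left(a^{2} + t^{2}\right)^{2}} \, dt = \frac{\pi}{a^{2}},$$
so $\int_{0}^{\infty} - \frac{2}{\left(a^{2} + t^{2}\right)^{2}} \, dt = - \frac{\pi}{2 a^{3}}$.

Setting $a = \frac{4}{5}$:
$$I = - \frac{125 \pi}{128}.$$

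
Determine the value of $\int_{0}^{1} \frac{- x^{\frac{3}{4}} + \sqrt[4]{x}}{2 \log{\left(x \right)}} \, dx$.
$- \frac{\log{\left(7 \right)}}{2} + \frac{\log{\left(5 \right)}}{2}$

Replace the exponent $\frac{3}{4}$ by a parameter $a$: let $I(a) = \int_{0}^{1} \frac{\sqrt[4]{x} - x^{a}}{2 \log{\left(x \right)}} \, dx$.

Since $\dfrac{\partial}{\partial a}\,x^{a} = x^{a} \ln x$, the $\ln x$ in the denominator cancels and
$$\frac{dI}{da} = \int_{0}^{1} - \frac{1}{2} x^{a} \, dx = - \frac{1}{2} \left[\frac{x^{a+1}}{a+1}\right]_0^1 = - \frac{1}{2 a + 2}.$$

Integrating with respect to $a$ gives $I(a) = - \frac{\log{\left(a + 1 \right)}}{2} - \log{\left(2 \right)} + \frac{\log{\left(5 \right)}}{2} + C$.

At $a = \frac{1}{4}$ the integrand is identically $0$, so $I(\frac{1}{4}) = 0$. The closed form gives $0$, hence $C = 0$.

Setting $a = \frac{3}{4}$:
$$I = - \frac{\log{\left(7 \right)}}{2} + \frac{\log{\left(5 \right)}}{2}.$$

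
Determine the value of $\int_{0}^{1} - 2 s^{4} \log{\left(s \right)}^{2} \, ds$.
$- \frac{4}{125}$

Begin with the known integral
$$J(a) = \int_{0}^{1} - 2 s^{a} \, ds = - \frac{2}{a + 1}.$$

Differentiating under the integral sign brings down a factor of $\ln s$:
$$\frac{dJ}{da} = \int_{0}^{1} - 2 s^{a} \log{\left(s \right)} \, ds = \frac{2}{\left(a + 1\right)^{2}}.$$

Repeating twice in total — each differentiation brings down another $\ln s$ — gives
$$\frac{d^{2}J}{da^{2}} = \int_{0}^{1} - 2 s^{a} \log{\left(s \right)}^{2} \, ds = - \frac{4}{\left(a + 1\right)^{3}},$$
and the integrand here is exactly the target integrand, so $I = - \frac{4}{\left(a + 1\right)^{3}}$.

Setting $a = 4$:
$$I = - \frac{4}{125}.$$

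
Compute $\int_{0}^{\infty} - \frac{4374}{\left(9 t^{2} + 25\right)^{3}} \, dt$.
$- \frac{2187 \pi}{25000}$

Begin with the known result
$$J(a) = \int_{0}^{\infty} - \frac{6}{a^{2} + t^{2}} \, dt = - \frac{3 \pi}{a}.$$

Differentiating under the integral sign with respect to $a$,
$$\frac{dJ}{da} = \int_{0}^{\infty} \frac{12 a}{\left(a^{2} + t^{2}\right)^{2}} \, dt = \frac{3 \pi}{a^{2}},$$
so $\int_{0}^{\infty} - \frac{6}{\left(a^{2} + t^{2}\right)^{2}} \, dt = - \frac{3 \pi}{2 a^{3}}$.

Repeating — each differentiation of $1/(t^2+a^2)^j$ produces $-2ja/(t^2+a^2)^{j+1}$ — and dividing through by $-2ja$ at each step yields, after $2$ differentiations in total,
$$\int_{0}^{\infty} - \frac{6}{\left(a^{2} + t^{2}\right)^{3}} \, dt = - \frac{9 \pi}{8 a^{5}}.$$

Setting $a = \frac{5}{3}$:
$$I = - \frac{2187 \pi}{25000}.$$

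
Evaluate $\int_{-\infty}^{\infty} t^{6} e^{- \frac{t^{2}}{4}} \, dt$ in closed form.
$240 \sqrt{\pi}$

Begin with the known integral
$$J(a) = \int_{-\infty}^{\infty} e^{- a t^{2}} \, dt = \frac{\sqrt{\pi}}{\sqrt{a}}.$$

Differentiating under the integral sign brings down a factor of $(-t^2)$:
$$\frac{dJ}{da} = \int_{-\infty}^{\infty} - t^{2} e^{- a t^{2}} \, dt = - \frac{\sqrt{\pi}}{2 a^{\frac{3}{2}}}.$$

Repeating $3$ times in total — each differentiation brings down another $(-t^2)$ — gives
$$\frac{d^{3}J}{da^{3}} = \int_{-\infty}^{\infty} - t^{6} e^{- a t^{2}} \, dt = - \frac{15 \sqrt{\pi}}{8 a^{\frac{7}{2}}},$$
and the integrand here is $(-1)^{3}$ times the target integrand, so $I = (-1)^{3}\,\frac{d^{3}J}{da^{3}} = \frac{15 \sqrt{\pi}}{8 a^{\frac{7}{2}}}$.

Setting $a = \frac{1}{4}$:
$$I = 240 \sqrt{\pi}.$$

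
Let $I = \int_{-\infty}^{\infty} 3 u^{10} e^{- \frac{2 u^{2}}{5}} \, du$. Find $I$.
$\frac{8859375 \sqrt{10} \sqrt{\pi}}{2048}$

Begin with the known integral
$$J(a) = \int_{-\infty}^{\infty} 3 e^{- a u^{2}} \, du = \frac{3 \sqrt{\pi}}{\sqrt{a}}.$$

Differentiating under the integral sign brings down a factor of $(-u^2)$:
$$\frac{dJ}{da} = \int_{-\infty}^{\infty} - 3 u^{2} e^{- a u^{2}} \, du = - \frac{3 \sqrt{\pi}}{2 a^{\frac{3}{2}}}.$$

Repeating $5$ times in total — each differentiation brings down another $(-u^2)$ — gives
$$\frac{d^{5}J}{da^{5}} = \int_{-\infty}^{\infty} - 3 u^{10} e^{- a u^{2}} \, du = - \frac{2835 \sqrt{\pi}}{32 a^{\frac{11}{2}}},$$
and the integrand here is $(-1)^{5}$ times the target integrand, so $I = (-1)^{5}\,\frac{d^{5}J}{da^{5}} = \frac{2835 \sqrt{\pi}}{32 a^{\frac{11}{2}}}$.

Setting $a = \frac{2}{5}$:
$$I = \frac{8859375 \sqrt{10} \sqrt{\pi}}{2048}.$$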